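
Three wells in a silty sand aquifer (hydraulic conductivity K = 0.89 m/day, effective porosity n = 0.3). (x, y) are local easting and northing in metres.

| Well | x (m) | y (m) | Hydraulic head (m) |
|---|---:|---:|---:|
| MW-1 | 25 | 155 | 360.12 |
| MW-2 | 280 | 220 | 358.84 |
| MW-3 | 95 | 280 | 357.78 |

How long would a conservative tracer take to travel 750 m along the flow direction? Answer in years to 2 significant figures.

37 years

Taking MW-1 as reference: MW-2−MW-1 = (255, 65, -1.28); MW-3−MW-1 = (70, 125, -2.34).
Solve a·Δx + b·Δy = Δh: det = 255·125 − 70·65 = 27325.
∂h/∂x = [(-1.28)·125 − (-2.34)·65] / 27325 = -0.0002891
∂h/∂y = [255·(-2.34) − 70·(-1.28)] / 27325 = -0.01856
|∇h| = √(-0.0002891² + -0.01856²) = 0.01856
Seepage velocity v = K·i/n = 0.89 × 0.01856 / 0.3 = 0.05506 m/day.
t = 750 / 0.05506 = 1.362e+04 days = 37.3 years.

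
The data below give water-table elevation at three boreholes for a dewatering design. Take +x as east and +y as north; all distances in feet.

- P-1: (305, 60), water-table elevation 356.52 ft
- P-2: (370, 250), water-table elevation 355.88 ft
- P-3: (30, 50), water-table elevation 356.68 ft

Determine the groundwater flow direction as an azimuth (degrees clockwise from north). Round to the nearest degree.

With h = a·x + b·y + c and P-1 as origin, the differences give:
  65·a + 190·b = -0.64
  (-275)·a + (-10)·b = +0.16
Eliminate b (×(-10) and ×190, subtract): 51600·a = -24.000 → a = ∂h/∂x = -0.0004651
Back-substitute: b = ∂h/∂y = -0.003209.
Flow direction (−∇h) has components (+0.0004651 E, +0.003209 N).
Azimuth = atan2(E, N) = atan2(+0.0004651, +0.003209) = 8.2° ≈ 008°.

008°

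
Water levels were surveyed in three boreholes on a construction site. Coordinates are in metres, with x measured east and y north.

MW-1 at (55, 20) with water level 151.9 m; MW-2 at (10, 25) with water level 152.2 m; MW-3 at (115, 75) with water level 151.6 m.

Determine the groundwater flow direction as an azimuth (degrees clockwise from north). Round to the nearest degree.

Taking MW-1 as reference: MW-2−MW-1 = (-45, 5, +0.3); MW-3−MW-1 = (60, 55, -0.3).
Solve a·Δx + b·Δy = Δh: det = (-45)·55 − 60·5 = -2775.
∂h/∂x = [(+0.3)·55 − (-0.3)·5] / -2775 = -0.006486
∂h/∂y = [(-45)·(-0.3) − 60·(+0.3)] / -2775 = +0.001622
Flow direction (−∇h) has components (+0.006486 E, -0.001622 N).
Azimuth = atan2(E, N) = atan2(+0.006486, -0.001622) = 104.0° ≈ 104°.

104°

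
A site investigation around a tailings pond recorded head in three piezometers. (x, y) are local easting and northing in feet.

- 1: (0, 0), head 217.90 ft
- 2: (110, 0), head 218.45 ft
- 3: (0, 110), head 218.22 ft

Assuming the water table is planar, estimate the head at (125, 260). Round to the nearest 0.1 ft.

∂h/∂x = (218.45 − 217.90) / (110 − 0) = +0.005000
∂h/∂y = (218.22 − 217.90) / (110 − 0) = +0.002909
h(125, 260) = 217.90 + (+0.005000)·(125) + (+0.002909)·(260) = 217.90 +0.625 +0.756 = 219.281 ft.

219.3 ft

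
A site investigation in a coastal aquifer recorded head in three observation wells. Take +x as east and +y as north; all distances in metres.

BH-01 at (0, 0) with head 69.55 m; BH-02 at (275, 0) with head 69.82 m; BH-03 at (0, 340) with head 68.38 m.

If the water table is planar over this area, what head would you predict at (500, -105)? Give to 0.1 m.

70.4 m

∂h/∂x = (69.82 − 69.55) / (275 − 0) = +0.0009818
∂h/∂y = (68.38 − 69.55) / (340 − 0) = -0.003441
h(500, -105) = 69.55 + (+0.0009818)·(500) + (-0.003441)·(-105) = 69.55 +0.491 +0.361 = 70.402 m.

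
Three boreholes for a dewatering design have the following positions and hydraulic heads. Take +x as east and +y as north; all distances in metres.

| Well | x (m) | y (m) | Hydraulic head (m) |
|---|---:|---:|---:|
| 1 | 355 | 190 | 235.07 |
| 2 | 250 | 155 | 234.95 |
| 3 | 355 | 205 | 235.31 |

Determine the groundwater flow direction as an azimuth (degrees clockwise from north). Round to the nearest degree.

Taking 1 as reference: 2−1 = (-105, -35, -0.12); 3−1 = (0, 15, +0.24).
Determinant of the coordinate differences = (-105)·15 − 0·(-35) = -1575.
∂h/∂x = [(-0.12)·15 − (+0.24)·(-35)] / -1575 = -0.004190
∂h/∂y = [(-105)·(+0.24) − 0·(-0.12)] / -1575 = +0.01600
Flow direction (−∇h) has components (+0.004190 E, -0.01600 N).
Azimuth = atan2(E, N) = atan2(+0.004190, -0.01600) = 165.3° ≈ 165°.

165°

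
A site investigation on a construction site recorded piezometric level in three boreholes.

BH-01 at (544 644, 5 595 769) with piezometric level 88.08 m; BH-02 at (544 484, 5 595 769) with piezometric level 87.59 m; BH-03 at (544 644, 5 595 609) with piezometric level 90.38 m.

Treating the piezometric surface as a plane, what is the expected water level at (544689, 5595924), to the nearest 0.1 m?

∂h/∂x = (87.59 − 88.08) / (544484 − 544644) = +0.003062
∂h/∂y = (90.38 − 88.08) / (5595609 − 5595769) = -0.01437
h(544689, 5595924) = 88.08 + (+0.003062)·(45) + (-0.01437)·(155) = 88.08 +0.138 -2.228 = 85.990 m.

86.0 m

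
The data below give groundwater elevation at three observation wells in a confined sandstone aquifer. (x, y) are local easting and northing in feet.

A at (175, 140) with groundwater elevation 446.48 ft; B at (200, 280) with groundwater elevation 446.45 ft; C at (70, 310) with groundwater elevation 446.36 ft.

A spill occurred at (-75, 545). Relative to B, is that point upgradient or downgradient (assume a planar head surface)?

Differences from A: to B (Δx, Δy, Δh) = (25, 140, -0.03); to C = (-105, 170, -0.12).
Solve a·Δx + b·Δy = Δh: det = 25·170 − (-105)·140 = 18950.
∂h/∂x = [(-0.03)·170 − (-0.12)·140] / 18950 = +0.0006174
∂h/∂y = [25·(-0.12) − (-105)·(-0.03)] / 18950 = -0.0003245
Head at (-75, 545) = 446.48 + (+0.0006174)·(-250) + (-0.0003245)·(405) = 446.19 ft.
That is lower than the 446.45 ft at B, so the point is downgradient.

downgradient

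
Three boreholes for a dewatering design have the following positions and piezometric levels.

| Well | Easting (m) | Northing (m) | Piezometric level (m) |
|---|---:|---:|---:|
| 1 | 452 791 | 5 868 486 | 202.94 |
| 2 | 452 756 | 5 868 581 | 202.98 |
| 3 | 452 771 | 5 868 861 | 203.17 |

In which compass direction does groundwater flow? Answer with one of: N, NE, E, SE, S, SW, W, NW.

With h = a·x + b·y + c and 1 as origin, the differences give:
  (-35)·a + 95·b = +0.04
  (-20)·a + 375·b = +0.23
Eliminate b (×375 and ×95, subtract): -11225·a = -6.850 → a = ∂h/∂x = +0.0006102
Back-substitute: b = ∂h/∂y = +0.0006459.
Flow = −∇h = (-0.0006102 east, -0.0006459 north), which points southwest.

SW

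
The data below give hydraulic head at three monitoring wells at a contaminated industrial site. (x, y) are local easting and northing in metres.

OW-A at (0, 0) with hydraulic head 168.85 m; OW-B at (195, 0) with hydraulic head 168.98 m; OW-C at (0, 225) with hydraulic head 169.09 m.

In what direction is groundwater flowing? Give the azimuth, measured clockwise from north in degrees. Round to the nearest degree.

212°

∂h/∂x = (168.98 − 168.85) / (195 − 0) = +0.0006667
∂h/∂y = (169.09 − 168.85) / (225 − 0) = +0.001067
Flow direction (−∇h) has components (-0.0006667 E, -0.001067 N).
Azimuth = atan2(E, N) = atan2(-0.0006667, -0.001067) = 212.0° ≈ 212°.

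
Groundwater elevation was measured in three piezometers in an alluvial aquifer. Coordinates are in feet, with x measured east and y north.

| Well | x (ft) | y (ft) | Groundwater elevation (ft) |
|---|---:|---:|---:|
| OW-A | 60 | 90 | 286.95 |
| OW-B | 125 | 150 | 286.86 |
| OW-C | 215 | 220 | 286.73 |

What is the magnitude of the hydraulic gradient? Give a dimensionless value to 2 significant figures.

0.0018

Taking OW-A as reference: OW-B−OW-A = (65, 60, -0.09); OW-C−OW-A = (155, 130, -0.22).
Determinant of the coordinate differences = 65·130 − 155·60 = -850.
∂h/∂x = [(-0.09)·130 − (-0.22)·60] / -850 = -0.001765
∂h/∂y = [65·(-0.22) − 155·(-0.09)] / -850 = +0.0004118
|∇h| = √(-0.001765² + 0.0004118²) = 0.001812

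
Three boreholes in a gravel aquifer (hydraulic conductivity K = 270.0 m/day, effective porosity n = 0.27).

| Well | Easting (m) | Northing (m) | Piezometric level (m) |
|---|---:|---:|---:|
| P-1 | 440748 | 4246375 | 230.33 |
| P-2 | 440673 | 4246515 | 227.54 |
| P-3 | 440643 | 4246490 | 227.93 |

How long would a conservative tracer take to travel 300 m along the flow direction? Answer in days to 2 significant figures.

With h = a·x + b·y + c and P-1 as origin, the differences give:
  (-75)·a + 140·b = -2.79
  (-105)·a + 115·b = -2.40
Eliminate b (×115 and ×140, subtract): 6075·a = 15.150 → a = ∂h/∂x = +0.002494
Back-substitute: b = ∂h/∂y = -0.01859.
|∇h| = √(0.002494² + -0.01859²) = 0.01876
Seepage velocity v = K·i/n = 270.0 × 0.01876 / 0.27 = 18.76 m/day.
t = 300 / 18.76 = 15.99 days.

16 days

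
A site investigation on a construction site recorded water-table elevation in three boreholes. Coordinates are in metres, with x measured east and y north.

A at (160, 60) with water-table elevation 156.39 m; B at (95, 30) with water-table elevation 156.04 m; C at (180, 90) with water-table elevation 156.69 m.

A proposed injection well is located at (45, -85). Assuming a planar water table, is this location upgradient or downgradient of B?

downgradient

Differences from A: to B (Δx, Δy, Δh) = (-65, -30, -0.35); to C = (20, 30, +0.30).
Solve a·Δx + b·Δy = Δh: det = (-65)·30 − 20·(-30) = -1350.
∂h/∂x = [(-0.35)·30 − (+0.30)·(-30)] / -1350 = +0.001111
∂h/∂y = [(-65)·(+0.30) − 20·(-0.35)] / -1350 = +0.009259
Head at (45, -85) = 156.39 + (+0.001111)·(-115) + (+0.009259)·(-145) = 154.92 m.
That is lower than the 156.04 m at B, so the point is downgradient.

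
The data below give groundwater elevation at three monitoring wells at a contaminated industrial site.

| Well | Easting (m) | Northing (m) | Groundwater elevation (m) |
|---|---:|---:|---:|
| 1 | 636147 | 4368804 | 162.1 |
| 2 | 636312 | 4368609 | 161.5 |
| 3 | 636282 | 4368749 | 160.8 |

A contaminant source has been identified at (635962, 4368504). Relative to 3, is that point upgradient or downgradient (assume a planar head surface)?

upgradient

Differences from 1: to 2 (Δx, Δy, Δh) = (165, -195, -0.6); to 3 = (135, -55, -1.3).
Solve a·Δx + b·Δy = Δh: det = 165·(-55) − 135·(-195) = 17250.
∂h/∂x = [(-0.6)·(-55) − (-1.3)·(-195)] / 17250 = -0.01278
∂h/∂y = [165·(-1.3) − 135·(-0.6)] / 17250 = -0.007739
Head at (635962, 4368504) = 162.1 + (-0.01278)·(-185) + (-0.007739)·(-300) = 166.79 m.
That is higher than the 160.8 m at 3, so the point is upgradient.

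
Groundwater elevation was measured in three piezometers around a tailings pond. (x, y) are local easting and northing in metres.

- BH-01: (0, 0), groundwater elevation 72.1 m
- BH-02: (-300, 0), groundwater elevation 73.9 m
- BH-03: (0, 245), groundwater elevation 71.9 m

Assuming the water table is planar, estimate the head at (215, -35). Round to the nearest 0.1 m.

70.8 m

∂h/∂x = (73.9 − 72.1) / (-300 − 0) = -0.006000
∂h/∂y = (71.9 − 72.1) / (245 − 0) = -0.0008163
h(215, -35) = 72.1 + (-0.006000)·(215) + (-0.0008163)·(-35) = 72.1 -1.290 +0.029 = 70.839 m.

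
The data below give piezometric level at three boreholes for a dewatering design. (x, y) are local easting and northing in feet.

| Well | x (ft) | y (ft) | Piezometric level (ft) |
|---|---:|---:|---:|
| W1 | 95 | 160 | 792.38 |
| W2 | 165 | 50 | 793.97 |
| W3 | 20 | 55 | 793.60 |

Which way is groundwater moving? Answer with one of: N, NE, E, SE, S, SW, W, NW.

With h = a·x + b·y + c and W1 as origin, the differences give:
  70·a + (-110)·b = +1.59
  (-75)·a + (-105)·b = +1.22
Eliminate b (×(-105) and ×(-110), subtract): -15600·a = -32.750 → a = ∂h/∂x = +0.002099
Back-substitute: b = ∂h/∂y = -0.01312.
Flow = −∇h = (-0.002099 east, +0.01312 north), which points north.

N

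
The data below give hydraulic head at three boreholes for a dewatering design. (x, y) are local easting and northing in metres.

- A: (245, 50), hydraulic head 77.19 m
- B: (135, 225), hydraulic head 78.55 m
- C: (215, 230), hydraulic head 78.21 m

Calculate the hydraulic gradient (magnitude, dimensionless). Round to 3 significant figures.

Differences from A: to B (Δx, Δy, Δh) = (-110, 175, +1.36); to C = (-30, 180, +1.02).
Determinant of the coordinate differences = (-110)·180 − (-30)·175 = -14550.
∂h/∂x = [(+1.36)·180 − (+1.02)·175] / -14550 = -0.004557
∂h/∂y = [(-110)·(+1.02) − (-30)·(+1.36)] / -14550 = +0.004907
|∇h| = √(-0.004557² + 0.004907²) = 0.006697

0.00670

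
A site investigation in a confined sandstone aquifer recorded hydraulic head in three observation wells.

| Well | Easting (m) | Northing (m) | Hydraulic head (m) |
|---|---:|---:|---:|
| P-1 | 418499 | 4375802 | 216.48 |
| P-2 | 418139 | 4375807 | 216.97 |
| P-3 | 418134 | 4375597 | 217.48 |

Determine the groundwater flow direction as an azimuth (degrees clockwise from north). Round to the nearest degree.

With h = a·x + b·y + c and P-1 as origin, the differences give:
  (-360)·a + 5·b = +0.49
  (-365)·a + (-205)·b = +1.00
Eliminate b (×(-205) and ×5, subtract): 75625·a = -105.450 → a = ∂h/∂x = -0.001394
Back-substitute: b = ∂h/∂y = -0.002395.
Flow direction (−∇h) has components (+0.001394 E, +0.002395 N).
Azimuth = atan2(E, N) = atan2(+0.001394, +0.002395) = 30.2° ≈ 030°.

030°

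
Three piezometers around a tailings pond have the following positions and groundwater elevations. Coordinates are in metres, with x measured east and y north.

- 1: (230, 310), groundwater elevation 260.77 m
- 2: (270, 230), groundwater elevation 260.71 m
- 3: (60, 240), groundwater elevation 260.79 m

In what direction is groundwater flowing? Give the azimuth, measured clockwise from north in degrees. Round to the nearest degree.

Taking 1 as reference: 2−1 = (40, -80, -0.06); 3−1 = (-170, -70, +0.02).
Determinant of the coordinate differences = 40·(-70) − (-170)·(-80) = -16400.
∂h/∂x = [(-0.06)·(-70) − (+0.02)·(-80)] / -16400 = -0.0003537
∂h/∂y = [40·(+0.02) − (-170)·(-0.06)] / -16400 = +0.0005732
Flow direction (−∇h) has components (+0.0003537 E, -0.0005732 N).
Azimuth = atan2(E, N) = atan2(+0.0003537, -0.0005732) = 148.3° ≈ 148°.

148°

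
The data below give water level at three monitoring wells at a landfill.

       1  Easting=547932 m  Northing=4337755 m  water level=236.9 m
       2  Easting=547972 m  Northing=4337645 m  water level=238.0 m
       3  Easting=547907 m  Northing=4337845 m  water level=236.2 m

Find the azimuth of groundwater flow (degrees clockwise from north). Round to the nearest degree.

With h = a·x + b·y + c and 1 as origin, the differences give:
  40·a + (-110)·b = +1.1
  (-25)·a + 90·b = -0.7
Eliminate b (×90 and ×(-110), subtract): 850·a = 22.00 → a = ∂h/∂x = +0.02588
Back-substitute: b = ∂h/∂y = -0.0005882.
Flow direction (−∇h) has components (-0.02588 E, +0.0005882 N).
Azimuth = atan2(E, N) = atan2(-0.02588, +0.0005882) = 271.3° ≈ 271°.

271°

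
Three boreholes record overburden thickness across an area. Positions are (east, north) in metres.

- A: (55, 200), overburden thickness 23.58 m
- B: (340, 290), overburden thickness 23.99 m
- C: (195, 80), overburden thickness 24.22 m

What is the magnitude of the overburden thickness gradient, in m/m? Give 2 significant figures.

Three-point gradient (reference A): Δ to B = (285, 90, +0.41), Δ to C = (140, -120, +0.64).
∂d/∂x = +0.002282, ∂d/∂y = -0.002671 (det = -46800).
|∇f| = √(0.002282² + -0.002671²) = 0.003513 m/m

0.0035 m/m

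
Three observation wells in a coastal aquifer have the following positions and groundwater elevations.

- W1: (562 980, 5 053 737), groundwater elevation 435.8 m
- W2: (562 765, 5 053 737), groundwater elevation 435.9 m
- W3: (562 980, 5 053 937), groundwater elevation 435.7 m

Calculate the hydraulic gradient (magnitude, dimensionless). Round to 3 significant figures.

∂h/∂x = (435.9 − 435.8) / (562765 − 562980) = -0.0004651
∂h/∂y = (435.7 − 435.8) / (5053937 − 5053737) = -0.0005000
|∇h| = √(-0.0004651² + -0.0005000²) = 0.0006829

0.000683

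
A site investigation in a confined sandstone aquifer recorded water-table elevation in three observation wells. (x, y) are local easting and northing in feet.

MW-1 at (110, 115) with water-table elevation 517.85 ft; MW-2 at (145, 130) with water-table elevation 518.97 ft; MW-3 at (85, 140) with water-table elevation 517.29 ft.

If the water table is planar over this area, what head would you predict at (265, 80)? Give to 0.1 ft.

522.1 ft

Differences from MW-1: to MW-2 (Δx, Δy, Δh) = (35, 15, +1.12); to MW-3 = (-25, 25, -0.56).
Determinant of the coordinate differences = 35·25 − (-25)·15 = 1250.
∂h/∂x = [(+1.12)·25 − (-0.56)·15] / 1250 = +0.02912
∂h/∂y = [35·(-0.56) − (-25)·(+1.12)] / 1250 = +0.006720
h(265, 80) = 517.85 + (+0.02912)·(155) + (+0.006720)·(-35) = 517.85 +4.514 -0.235 = 522.128 ft.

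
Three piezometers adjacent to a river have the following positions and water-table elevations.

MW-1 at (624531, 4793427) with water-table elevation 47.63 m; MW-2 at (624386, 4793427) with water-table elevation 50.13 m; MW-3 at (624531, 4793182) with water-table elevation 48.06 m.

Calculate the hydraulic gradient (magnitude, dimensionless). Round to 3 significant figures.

0.0173

∂h/∂x = (50.13 − 47.63) / (624386 − 624531) = -0.01724
∂h/∂y = (48.06 − 47.63) / (4793182 − 4793427) = -0.001755
|∇h| = √(-0.01724² + -0.001755²) = 0.01733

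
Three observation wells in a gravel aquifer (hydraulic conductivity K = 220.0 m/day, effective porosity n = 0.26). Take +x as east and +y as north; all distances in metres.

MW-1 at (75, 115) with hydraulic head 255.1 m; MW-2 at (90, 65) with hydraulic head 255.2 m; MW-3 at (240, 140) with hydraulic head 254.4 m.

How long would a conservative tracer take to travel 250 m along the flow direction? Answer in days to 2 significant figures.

60 days

Taking MW-1 as reference: MW-2−MW-1 = (15, -50, +0.1); MW-3−MW-1 = (165, 25, -0.7).
Determinant of the coordinate differences = 15·25 − 165·(-50) = 8625.
∂h/∂x = [(+0.1)·25 − (-0.7)·(-50)] / 8625 = -0.003768
∂h/∂y = [15·(-0.7) − 165·(+0.1)] / 8625 = -0.003130
|∇h| = √(-0.003768² + -0.003130²) = 0.004898
Seepage velocity v = K·i/n = 220.0 × 0.004898 / 0.26 = 4.144 m/day.
t = 250 / 4.144 = 60.33 days.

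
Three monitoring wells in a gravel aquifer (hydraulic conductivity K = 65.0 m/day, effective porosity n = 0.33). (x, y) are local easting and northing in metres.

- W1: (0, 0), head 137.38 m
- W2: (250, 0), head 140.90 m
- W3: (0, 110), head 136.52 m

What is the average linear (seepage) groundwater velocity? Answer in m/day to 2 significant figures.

3.2 m/day

∂h/∂x = (140.90 − 137.38) / (250 − 0) = +0.01408
∂h/∂y = (136.52 − 137.38) / (110 − 0) = -0.007818
|∇h| = √(0.01408² + -0.007818²) = 0.0161
Seepage velocity v = K·i/n = 65.0 × 0.0161 / 0.33 = 3.171 m/day.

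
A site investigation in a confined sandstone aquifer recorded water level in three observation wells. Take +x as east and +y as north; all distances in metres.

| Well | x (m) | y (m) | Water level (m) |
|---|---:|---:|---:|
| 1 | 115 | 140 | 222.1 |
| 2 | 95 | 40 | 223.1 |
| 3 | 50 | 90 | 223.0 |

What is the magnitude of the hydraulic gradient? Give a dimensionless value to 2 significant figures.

With h = a·x + b·y + c and 1 as origin, the differences give:
  (-20)·a + (-100)·b = +1.0
  (-65)·a + (-50)·b = +0.9
Eliminate b (×(-50) and ×(-100), subtract): -5500·a = 40.00 → a = ∂h/∂x = -0.007273
Back-substitute: b = ∂h/∂y = -0.008545.
|∇h| = √(-0.007273² + -0.008545²) = 0.01122

0.011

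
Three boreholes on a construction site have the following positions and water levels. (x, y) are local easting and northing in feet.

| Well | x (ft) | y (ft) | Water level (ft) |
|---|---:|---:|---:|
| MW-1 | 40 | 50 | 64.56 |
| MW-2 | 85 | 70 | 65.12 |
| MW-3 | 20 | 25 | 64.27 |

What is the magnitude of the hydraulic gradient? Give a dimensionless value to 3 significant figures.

0.0116

Taking MW-1 as reference: MW-2−MW-1 = (45, 20, +0.56); MW-3−MW-1 = (-20, -25, -0.29).
Determinant of the coordinate differences = 45·(-25) − (-20)·20 = -725.
∂h/∂x = [(+0.56)·(-25) − (-0.29)·20] / -725 = +0.01131
∂h/∂y = [45·(-0.29) − (-20)·(+0.56)] / -725 = +0.002552
|∇h| = √(0.01131² + 0.002552²) = 0.01159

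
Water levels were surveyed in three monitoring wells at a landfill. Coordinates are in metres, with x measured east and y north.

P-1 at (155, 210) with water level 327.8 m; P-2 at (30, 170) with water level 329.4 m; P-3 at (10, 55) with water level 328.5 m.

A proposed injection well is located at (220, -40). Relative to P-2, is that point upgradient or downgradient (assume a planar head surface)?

downgradient

Three-point gradient (reference P-1): Δ to P-2 = (-125, -40, +1.6), Δ to P-3 = (-145, -155, +0.7).
∂h/∂x = -0.01621, ∂h/∂y = +0.01064 (det = 13575).
Head at (220, -40) = 327.8 + (-0.01621)·(65) + (+0.01064)·(-250) = 324.09 m.
That is lower than the 329.4 m at P-2, so the point is downgradient.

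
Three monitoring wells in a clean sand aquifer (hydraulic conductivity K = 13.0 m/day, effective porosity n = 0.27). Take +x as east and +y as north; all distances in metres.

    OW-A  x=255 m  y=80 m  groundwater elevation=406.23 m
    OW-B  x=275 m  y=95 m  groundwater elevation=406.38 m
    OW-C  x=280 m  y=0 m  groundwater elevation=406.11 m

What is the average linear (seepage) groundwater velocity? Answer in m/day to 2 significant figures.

Differences from OW-A: to OW-B (Δx, Δy, Δh) = (20, 15, +0.15); to OW-C = (25, -80, -0.12).
Determinant of the coordinate differences = 20·(-80) − 25·15 = -1975.
∂h/∂x = [(+0.15)·(-80) − (-0.12)·15] / -1975 = +0.005165
∂h/∂y = [20·(-0.12) − 25·(+0.15)] / -1975 = +0.003114
|∇h| = √(0.005165² + 0.003114²) = 0.006031
Seepage velocity v = K·i/n = 13.0 × 0.006031 / 0.27 = 0.2904 m/day.

0.29 m/day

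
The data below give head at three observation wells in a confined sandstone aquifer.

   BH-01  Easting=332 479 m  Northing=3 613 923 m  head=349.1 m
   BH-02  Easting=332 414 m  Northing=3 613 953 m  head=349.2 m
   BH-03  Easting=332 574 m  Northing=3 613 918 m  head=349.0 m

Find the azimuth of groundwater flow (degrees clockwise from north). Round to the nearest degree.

140°

With h = a·x + b·y + c and BH-01 as origin, the differences give:
  (-65)·a + 30·b = +0.1
  95·a + (-5)·b = -0.1
Eliminate b (×(-5) and ×30, subtract): -2525·a = 2.50 → a = ∂h/∂x = -0.0009901
Back-substitute: b = ∂h/∂y = +0.001188.
Flow direction (−∇h) has components (+0.0009901 E, -0.001188 N).
Azimuth = atan2(E, N) = atan2(+0.0009901, -0.001188) = 140.2° ≈ 140°.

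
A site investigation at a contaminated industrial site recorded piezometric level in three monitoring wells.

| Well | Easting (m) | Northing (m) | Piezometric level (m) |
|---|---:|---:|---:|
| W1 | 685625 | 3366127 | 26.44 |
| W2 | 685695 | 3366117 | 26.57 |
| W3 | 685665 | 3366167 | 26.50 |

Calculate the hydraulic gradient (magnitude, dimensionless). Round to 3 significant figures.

Taking W1 as reference: W2−W1 = (70, -10, +0.13); W3−W1 = (40, 40, +0.06).
Determinant of the coordinate differences = 70·40 − 40·(-10) = 3200.
∂h/∂x = [(+0.13)·40 − (+0.06)·(-10)] / 3200 = +0.001812
∂h/∂y = [70·(+0.06) − 40·(+0.13)] / 3200 = -0.0003125
|∇h| = √(0.001812² + -0.0003125²) = 0.001839

0.00184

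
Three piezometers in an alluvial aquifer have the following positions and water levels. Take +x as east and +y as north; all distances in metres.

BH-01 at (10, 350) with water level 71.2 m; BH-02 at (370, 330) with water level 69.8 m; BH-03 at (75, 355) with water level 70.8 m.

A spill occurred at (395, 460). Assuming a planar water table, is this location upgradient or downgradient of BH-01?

Differences from BH-01: to BH-02 (Δx, Δy, Δh) = (360, -20, -1.4); to BH-03 = (65, 5, -0.4).
Determinant of the coordinate differences = 360·5 − 65·(-20) = 3100.
∂h/∂x = [(-1.4)·5 − (-0.4)·(-20)] / 3100 = -0.004839
∂h/∂y = [360·(-0.4) − 65·(-1.4)] / 3100 = -0.01710
Head at (395, 460) = 71.2 + (-0.004839)·(385) + (-0.01710)·(110) = 67.46 m.
That is lower than the 71.2 m at BH-01, so the point is downgradient.

downgradient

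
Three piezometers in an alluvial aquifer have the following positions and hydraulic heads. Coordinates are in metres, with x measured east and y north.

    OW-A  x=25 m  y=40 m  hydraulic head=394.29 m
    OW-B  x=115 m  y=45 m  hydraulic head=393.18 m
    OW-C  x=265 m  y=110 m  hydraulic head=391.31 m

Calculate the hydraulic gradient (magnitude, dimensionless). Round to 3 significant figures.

Differences from OW-A: to OW-B (Δx, Δy, Δh) = (90, 5, -1.11); to OW-C = (240, 70, -2.98).
Solve a·Δx + b·Δy = Δh: det = 90·70 − 240·5 = 5100.
∂h/∂x = [(-1.11)·70 − (-2.98)·5] / 5100 = -0.01231
∂h/∂y = [90·(-2.98) − 240·(-1.11)] / 5100 = -0.0003529
|∇h| = √(-0.01231² + -0.0003529²) = 0.01232

0.0123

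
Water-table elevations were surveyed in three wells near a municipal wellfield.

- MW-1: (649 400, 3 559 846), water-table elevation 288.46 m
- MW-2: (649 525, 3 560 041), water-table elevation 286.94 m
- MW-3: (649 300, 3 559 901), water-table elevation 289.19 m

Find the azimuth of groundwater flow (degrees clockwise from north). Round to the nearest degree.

075°

With h = a·x + b·y + c and MW-1 as origin, the differences give:
  125·a + 195·b = -1.52
  (-100)·a + 55·b = +0.73
Eliminate b (×55 and ×195, subtract): 26375·a = -225.950 → a = ∂h/∂x = -0.008567
Back-substitute: b = ∂h/∂y = -0.002303.
Flow direction (−∇h) has components (+0.008567 E, +0.002303 N).
Azimuth = atan2(E, N) = atan2(+0.008567, +0.002303) = 75.0° ≈ 075°.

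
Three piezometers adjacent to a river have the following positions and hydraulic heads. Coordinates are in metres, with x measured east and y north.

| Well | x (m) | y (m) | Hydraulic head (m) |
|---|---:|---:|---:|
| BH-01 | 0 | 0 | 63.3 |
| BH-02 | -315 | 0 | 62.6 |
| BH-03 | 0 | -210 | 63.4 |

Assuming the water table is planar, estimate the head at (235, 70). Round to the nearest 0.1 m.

∂h/∂x = (62.6 − 63.3) / (-315 − 0) = +0.002222
∂h/∂y = (63.4 − 63.3) / (-210 − 0) = -0.0004762
h(235, 70) = 63.3 + (+0.002222)·(235) + (-0.0004762)·(70) = 63.3 +0.522 -0.033 = 63.789 m.

63.8 m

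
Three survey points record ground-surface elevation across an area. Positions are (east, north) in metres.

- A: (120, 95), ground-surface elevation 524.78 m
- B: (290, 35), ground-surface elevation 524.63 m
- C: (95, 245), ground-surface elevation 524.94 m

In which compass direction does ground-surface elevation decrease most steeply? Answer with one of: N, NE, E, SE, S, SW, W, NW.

With z = a·x + b·y + c and A as origin, the differences give:
  170·a + (-60)·b = -0.15
  (-25)·a + 150·b = +0.16
Eliminate b (×150 and ×(-60), subtract): 24000·a = -12.900 → a = ∂z/∂x = -0.0005375
Back-substitute: b = ∂z/∂y = +0.0009771.
Steepest decrease is along −∇f = (+0.0005375 E, -0.0009771 N) → southeast.

SE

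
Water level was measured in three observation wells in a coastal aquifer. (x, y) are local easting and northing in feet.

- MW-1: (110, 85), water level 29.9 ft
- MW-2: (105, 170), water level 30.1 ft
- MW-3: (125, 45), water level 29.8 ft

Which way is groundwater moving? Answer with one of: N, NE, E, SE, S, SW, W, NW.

With h = a·x + b·y + c and MW-1 as origin, the differences give:
  (-5)·a + 85·b = +0.2
  15·a + (-40)·b = -0.1
Eliminate b (×(-40) and ×85, subtract): -1075·a = 0.50 → a = ∂h/∂x = -0.0004651
Back-substitute: b = ∂h/∂y = +0.002326.
Flow = −∇h = (+0.0004651 east, -0.002326 north), which points south.

S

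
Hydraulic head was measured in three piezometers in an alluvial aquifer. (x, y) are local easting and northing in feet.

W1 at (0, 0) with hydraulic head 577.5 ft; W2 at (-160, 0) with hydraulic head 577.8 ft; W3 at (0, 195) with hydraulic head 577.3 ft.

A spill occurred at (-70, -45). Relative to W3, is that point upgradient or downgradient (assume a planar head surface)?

upgradient

∂h/∂x = (577.8 − 577.5) / (-160 − 0) = -0.001875
∂h/∂y = (577.3 − 577.5) / (195 − 0) = -0.001026
Head at (-70, -45) = 577.5 + (-0.001875)·(-70) + (-0.001026)·(-45) = 577.68 ft.
That is higher than the 577.3 ft at W3, so the point is upgradient.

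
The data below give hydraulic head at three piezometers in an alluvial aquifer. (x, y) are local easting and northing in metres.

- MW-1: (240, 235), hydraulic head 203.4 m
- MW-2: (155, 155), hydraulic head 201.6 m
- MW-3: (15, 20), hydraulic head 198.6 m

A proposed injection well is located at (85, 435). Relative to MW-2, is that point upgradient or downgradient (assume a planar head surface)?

With h = a·x + b·y + c and MW-1 as origin, the differences give:
  (-85)·a + (-80)·b = -1.8
  (-225)·a + (-215)·b = -4.8
Eliminate b (×(-215) and ×(-80), subtract): 275·a = 3.00 → a = ∂h/∂x = +0.01091
Back-substitute: b = ∂h/∂y = +0.01091.
Head at (85, 435) = 203.4 + (+0.01091)·(-155) + (+0.01091)·(200) = 203.89 m.
That is higher than the 201.6 m at MW-2, so the point is upgradient.

upgradient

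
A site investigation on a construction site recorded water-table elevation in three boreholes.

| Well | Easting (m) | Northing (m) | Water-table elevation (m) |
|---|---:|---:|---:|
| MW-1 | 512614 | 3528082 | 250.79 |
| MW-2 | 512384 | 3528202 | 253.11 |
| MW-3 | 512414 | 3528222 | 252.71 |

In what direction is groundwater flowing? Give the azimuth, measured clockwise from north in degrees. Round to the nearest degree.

With h = a·x + b·y + c and MW-1 as origin, the differences give:
  (-230)·a + 120·b = +2.32
  (-200)·a + 140·b = +1.92
Eliminate b (×140 and ×120, subtract): -8200·a = 94.400 → a = ∂h/∂x = -0.01151
Back-substitute: b = ∂h/∂y = -0.002732.
Flow direction (−∇h) has components (+0.01151 E, +0.002732 N).
Azimuth = atan2(E, N) = atan2(+0.01151, +0.002732) = 76.7° ≈ 077°.

077°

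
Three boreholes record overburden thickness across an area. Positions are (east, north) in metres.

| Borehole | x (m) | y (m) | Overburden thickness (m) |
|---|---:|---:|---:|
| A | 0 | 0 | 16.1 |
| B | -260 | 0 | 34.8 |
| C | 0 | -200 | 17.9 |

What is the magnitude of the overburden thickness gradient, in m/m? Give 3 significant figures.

0.0725 m/m

∂d/∂x = (34.8 − 16.1) / (-260 − 0) = -0.07192
∂d/∂y = (17.9 − 16.1) / (-200 − 0) = -0.009000
|∇f| = √(-0.07192² + -0.009000²) = 0.07248 m/m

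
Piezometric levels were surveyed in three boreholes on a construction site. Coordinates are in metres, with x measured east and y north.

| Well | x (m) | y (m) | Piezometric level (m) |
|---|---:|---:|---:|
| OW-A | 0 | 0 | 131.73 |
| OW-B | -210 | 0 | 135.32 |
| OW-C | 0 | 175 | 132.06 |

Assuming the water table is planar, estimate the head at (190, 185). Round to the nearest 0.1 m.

∂h/∂x = (135.32 − 131.73) / (-210 − 0) = -0.01710
∂h/∂y = (132.06 − 131.73) / (175 − 0) = +0.001886
h(190, 185) = 131.73 + (-0.01710)·(190) + (+0.001886)·(185) = 131.73 -3.248 +0.349 = 128.831 m.

128.8 m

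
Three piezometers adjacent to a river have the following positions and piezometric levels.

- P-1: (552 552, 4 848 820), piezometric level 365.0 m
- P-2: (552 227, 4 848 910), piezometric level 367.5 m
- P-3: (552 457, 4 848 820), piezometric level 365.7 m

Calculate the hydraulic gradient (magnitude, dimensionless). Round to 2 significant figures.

With h = a·x + b·y + c and P-1 as origin, the differences give:
  (-325)·a + 90·b = +2.5
  (-95)·a + 0·b = +0.7
Eliminate b (×0 and ×90, subtract): 8550·a = -63.00 → a = ∂h/∂x = -0.007368
Back-substitute: b = ∂h/∂y = +0.001170.
|∇h| = √(-0.007368² + 0.001170²) = 0.00746

0.0075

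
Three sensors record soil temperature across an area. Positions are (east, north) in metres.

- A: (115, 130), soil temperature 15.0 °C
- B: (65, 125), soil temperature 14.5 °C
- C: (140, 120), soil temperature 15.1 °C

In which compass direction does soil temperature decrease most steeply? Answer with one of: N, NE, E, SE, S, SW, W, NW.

SW

Taking A as reference: B−A = (-50, -5, -0.5); C−A = (25, -10, +0.1).
Solve a·Δx + b·Δy = ΔT: det = (-50)·(-10) − 25·(-5) = 625.
∂T/∂x = [(-0.5)·(-10) − (+0.1)·(-5)] / 625 = +0.008800
∂T/∂y = [(-50)·(+0.1) − 25·(-0.5)] / 625 = +0.01200
Steepest decrease is along −∇f = (-0.008800 E, -0.01200 N) → southwest.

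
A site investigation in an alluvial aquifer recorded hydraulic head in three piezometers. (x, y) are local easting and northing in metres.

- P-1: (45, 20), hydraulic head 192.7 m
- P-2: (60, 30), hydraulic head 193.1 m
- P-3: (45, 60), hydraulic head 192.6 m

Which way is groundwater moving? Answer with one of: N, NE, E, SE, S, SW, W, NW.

W

With h = a·x + b·y + c and P-1 as origin, the differences give:
  15·a + 10·b = +0.4
  0·a + 40·b = -0.1
Eliminate b (×40 and ×10, subtract): 600·a = 17.00 → a = ∂h/∂x = +0.02833
Back-substitute: b = ∂h/∂y = -0.002500.
Flow = −∇h = (-0.02833 east, +0.002500 north), which points west.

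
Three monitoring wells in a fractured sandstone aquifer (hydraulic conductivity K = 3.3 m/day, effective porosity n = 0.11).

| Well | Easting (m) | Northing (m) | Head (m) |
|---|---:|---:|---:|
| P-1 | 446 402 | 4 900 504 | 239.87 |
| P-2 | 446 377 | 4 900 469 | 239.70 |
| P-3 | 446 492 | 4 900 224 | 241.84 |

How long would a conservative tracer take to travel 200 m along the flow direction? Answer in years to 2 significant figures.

1.5 years

With h = a·x + b·y + c and P-1 as origin, the differences give:
  (-25)·a + (-35)·b = -0.17
  90·a + (-280)·b = +1.97
Eliminate b (×(-280) and ×(-35), subtract): 10150·a = 116.550 → a = ∂h/∂x = +0.01148
Back-substitute: b = ∂h/∂y = -0.003345.
|∇h| = √(0.01148² + -0.003345²) = 0.01196
Seepage velocity v = K·i/n = 3.3 × 0.01196 / 0.11 = 0.3588 m/day.
t = 200 / 0.3588 = 557.4 days = 1.53 years.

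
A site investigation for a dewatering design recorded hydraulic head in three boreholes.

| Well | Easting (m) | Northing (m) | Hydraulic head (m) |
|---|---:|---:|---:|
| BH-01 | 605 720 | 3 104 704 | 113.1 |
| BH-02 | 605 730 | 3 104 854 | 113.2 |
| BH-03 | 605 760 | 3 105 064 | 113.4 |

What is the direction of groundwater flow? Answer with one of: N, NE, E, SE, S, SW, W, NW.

W

Taking BH-01 as reference: BH-02−BH-01 = (10, 150, +0.1); BH-03−BH-01 = (40, 360, +0.3).
Determinant of the coordinate differences = 10·360 − 40·150 = -2400.
∂h/∂x = [(+0.1)·360 − (+0.3)·150] / -2400 = +0.003750
∂h/∂y = [10·(+0.3) − 40·(+0.1)] / -2400 = +0.0004167
Flow = −∇h = (-0.003750 east, -0.0004167 north), which points west.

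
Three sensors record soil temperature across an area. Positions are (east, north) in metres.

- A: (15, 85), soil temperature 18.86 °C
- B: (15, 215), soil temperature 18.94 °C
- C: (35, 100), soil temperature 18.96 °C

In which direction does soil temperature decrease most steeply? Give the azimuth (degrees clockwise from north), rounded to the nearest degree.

262°

Taking A as reference: B−A = (0, 130, +0.08); C−A = (20, 15, +0.10).
Determinant of the coordinate differences = 0·15 − 20·130 = -2600.
∂T/∂x = [(+0.08)·15 − (+0.10)·130] / -2600 = +0.004538
∂T/∂y = [0·(+0.10) − 20·(+0.08)] / -2600 = +0.0006154
Steepest decrease is along −∇f: components (-0.004538 E, -0.0006154 N).
Azimuth = atan2(-0.004538, -0.0006154) = 262.3° ≈ 262°.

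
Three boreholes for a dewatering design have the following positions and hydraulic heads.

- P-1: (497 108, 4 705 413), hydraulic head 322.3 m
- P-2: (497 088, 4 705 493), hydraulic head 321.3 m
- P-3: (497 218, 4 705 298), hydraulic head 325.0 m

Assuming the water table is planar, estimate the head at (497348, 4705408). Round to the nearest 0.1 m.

Taking P-1 as reference: P-2−P-1 = (-20, 80, -1.0); P-3−P-1 = (110, -115, +2.7).
Determinant of the coordinate differences = (-20)·(-115) − 110·80 = -6500.
∂h/∂x = [(-1.0)·(-115) − (+2.7)·80] / -6500 = +0.01554
∂h/∂y = [(-20)·(+2.7) − 110·(-1.0)] / -6500 = -0.008615
h(497348, 4705408) = 322.3 + (+0.01554)·(240) + (-0.008615)·(-5) = 322.3 +3.729 +0.043 = 326.072 m.

326.1 m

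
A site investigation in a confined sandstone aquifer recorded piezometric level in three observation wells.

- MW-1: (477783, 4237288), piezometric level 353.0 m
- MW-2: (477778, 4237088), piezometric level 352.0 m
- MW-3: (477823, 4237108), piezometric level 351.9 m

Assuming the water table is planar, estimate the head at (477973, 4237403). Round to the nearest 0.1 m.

352.7 m

With h = a·x + b·y + c and MW-1 as origin, the differences give:
  (-5)·a + (-200)·b = -1.0
  40·a + (-180)·b = -1.1
Eliminate b (×(-180) and ×(-200), subtract): 8900·a = -40.00 → a = ∂h/∂x = -0.004494
Back-substitute: b = ∂h/∂y = +0.005112.
h(477973, 4237403) = 353.0 + (-0.004494)·(190) + (+0.005112)·(115) = 353.0 -0.854 +0.588 = 352.734 m.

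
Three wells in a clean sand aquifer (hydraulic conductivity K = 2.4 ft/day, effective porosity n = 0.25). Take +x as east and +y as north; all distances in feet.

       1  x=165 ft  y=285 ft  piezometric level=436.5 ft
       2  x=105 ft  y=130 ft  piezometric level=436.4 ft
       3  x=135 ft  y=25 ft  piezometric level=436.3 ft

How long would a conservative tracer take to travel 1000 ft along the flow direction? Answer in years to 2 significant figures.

300 years

Taking 1 as reference: 2−1 = (-60, -155, -0.1); 3−1 = (-30, -260, -0.2).
Solve a·Δx + b·Δy = Δh: det = (-60)·(-260) − (-30)·(-155) = 10950.
∂h/∂x = [(-0.1)·(-260) − (-0.2)·(-155)] / 10950 = -0.0004566
∂h/∂y = [(-60)·(-0.2) − (-30)·(-0.1)] / 10950 = +0.0008219
|∇h| = √(-0.0004566² + 0.0008219²) = 0.0009402
Seepage velocity v = K·i/n = 2.4 × 0.0009402 / 0.25 = 0.009026 ft/day.
t = 1000 / 0.009026 = 1.108e+05 days = 303 years.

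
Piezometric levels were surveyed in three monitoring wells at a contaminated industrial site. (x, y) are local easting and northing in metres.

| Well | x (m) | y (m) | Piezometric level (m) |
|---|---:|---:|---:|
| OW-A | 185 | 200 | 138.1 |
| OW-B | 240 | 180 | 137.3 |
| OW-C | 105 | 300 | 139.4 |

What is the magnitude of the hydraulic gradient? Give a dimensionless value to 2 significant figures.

Taking OW-A as reference: OW-B−OW-A = (55, -20, -0.8); OW-C−OW-A = (-80, 100, +1.3).
Determinant of the coordinate differences = 55·100 − (-80)·(-20) = 3900.
∂h/∂x = [(-0.8)·100 − (+1.3)·(-20)] / 3900 = -0.01385
∂h/∂y = [55·(+1.3) − (-80)·(-0.8)] / 3900 = +0.001923
|∇h| = √(-0.01385² + 0.001923²) = 0.01398

0.014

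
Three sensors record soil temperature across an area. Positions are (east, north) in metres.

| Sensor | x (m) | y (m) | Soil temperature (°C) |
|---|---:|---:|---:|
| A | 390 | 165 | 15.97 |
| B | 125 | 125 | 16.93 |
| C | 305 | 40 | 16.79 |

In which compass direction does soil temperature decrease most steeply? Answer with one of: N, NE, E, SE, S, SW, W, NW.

NE

With T = a·x + b·y + c and A as origin, the differences give:
  (-265)·a + (-40)·b = +0.96
  (-85)·a + (-125)·b = +0.82
Eliminate b (×(-125) and ×(-40), subtract): 29725·a = -87.200 → a = ∂T/∂x = -0.002934
Back-substitute: b = ∂T/∂y = -0.004565.
Steepest decrease is along −∇f = (+0.002934 E, +0.004565 N) → northeast.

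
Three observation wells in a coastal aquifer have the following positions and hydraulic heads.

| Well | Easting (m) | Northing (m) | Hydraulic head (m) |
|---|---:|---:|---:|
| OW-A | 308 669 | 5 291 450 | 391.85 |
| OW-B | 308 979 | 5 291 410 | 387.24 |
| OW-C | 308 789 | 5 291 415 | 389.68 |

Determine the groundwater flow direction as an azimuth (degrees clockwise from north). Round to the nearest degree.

148°

Three-point gradient (reference OW-A): Δ to OW-B = (310, -40, -4.61), Δ to OW-C = (120, -35, -2.17).
∂h/∂x = -0.01232, ∂h/∂y = +0.01975 (det = -6050).
Flow direction (−∇h) has components (+0.01232 E, -0.01975 N).
Azimuth = atan2(E, N) = atan2(+0.01232, -0.01975) = 148.0° ≈ 148°.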